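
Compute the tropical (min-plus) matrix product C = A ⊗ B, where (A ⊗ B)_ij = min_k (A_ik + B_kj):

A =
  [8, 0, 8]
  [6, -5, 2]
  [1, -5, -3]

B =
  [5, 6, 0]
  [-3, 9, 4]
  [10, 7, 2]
A ⊗ B =
  [-3, 9, 4]
  [-8, 4, -1]
  [-8, 4, -1]

Apply the min-plus product entry-by-entry:
  C[0][0] = min over k of (A[0][0] + B[0][0] = 8 + 5 = 13, A[0][1] + B[1][0] = 0 + -3 = -3, A[0][2] + B[2][0] = 8 + 10 = 18) = -3 (attained at k = 1)
  C[0][1] = min over k of (A[0][0] + B[0][1] = 8 + 6 = 14, A[0][1] + B[1][1] = 0 + 9 = 9, A[0][2] + B[2][1] = 8 + 7 = 15) = 9 (attained at k = 1)
  C[0][2] = min over k of (A[0][0] + B[0][2] = 8 + 0 = 8, A[0][1] + B[1][2] = 0 + 4 = 4, A[0][2] + B[2][2] = 8 + 2 = 10) = 4 (attained at k = 1)
  C[1][0] = min over k of (A[1][0] + B[0][0] = 6 + 5 = 11, A[1][1] + B[1][0] = -5 + -3 = -8, A[1][2] + B[2][0] = 2 + 10 = 12) = -8 (attained at k = 1)
  C[1][1] = min over k of (A[1][0] + B[0][1] = 6 + 6 = 12, A[1][1] + B[1][1] = -5 + 9 = 4, A[1][2] + B[2][1] = 2 + 7 = 9) = 4 (attained at k = 1)
  C[1][2] = min over k of (A[1][0] + B[0][2] = 6 + 0 = 6, A[1][1] + B[1][2] = -5 + 4 = -1, A[1][2] + B[2][2] = 2 + 2 = 4) = -1 (attained at k = 1)
  C[2][0] = min over k of (A[2][0] + B[0][0] = 1 + 5 = 6, A[2][1] + B[1][0] = -5 + -3 = -8, A[2][2] + B[2][0] = -3 + 10 = 7) = -8 (attained at k = 1)
  C[2][1] = min over k of (A[2][0] + B[0][1] = 1 + 6 = 7, A[2][1] + B[1][1] = -5 + 9 = 4, A[2][2] + B[2][1] = -3 + 7 = 4) = 4 (attained at k = 1)
  C[2][2] = min over k of (A[2][0] + B[0][2] = 1 + 0 = 1, A[2][1] + B[1][2] = -5 + 4 = -1, A[2][2] + B[2][2] = -3 + 2 = -1) = -1 (attained at k = 1)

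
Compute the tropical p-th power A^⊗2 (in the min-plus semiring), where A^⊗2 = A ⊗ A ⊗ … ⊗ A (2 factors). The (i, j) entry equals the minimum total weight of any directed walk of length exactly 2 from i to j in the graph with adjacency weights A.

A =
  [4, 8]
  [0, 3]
A^⊗2 =
  [8, 11]
  [3, 6]

Each entry (A^⊗2)_ij equals the minimum over all length-2 walks i = v_0 → v_1 → … → v_2 = j of Σ_t A[v_t][v_{t+1}]. For example, for (i, j) = (0, 1) we minimise over 2 possible intermediate vertex sequences; the minimum is 11, attained along the walk 0 → 1 → 1.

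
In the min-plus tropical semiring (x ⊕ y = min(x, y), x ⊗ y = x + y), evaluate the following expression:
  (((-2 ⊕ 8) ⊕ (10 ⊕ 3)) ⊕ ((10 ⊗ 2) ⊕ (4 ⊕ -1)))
(((-2 ⊕ 8) ⊕ (10 ⊕ 3)) ⊕ ((10 ⊗ 2) ⊕ (4 ⊕ -1))) = -2

Expand innermost to outermost. Recall ⊕ takes the minimum of its arguments and ⊗ takes their sum. Working out the expression (((-2 ⊕ 8) ⊕ (10 ⊕ 3)) ⊕ ((10 ⊗ 2) ⊕ (4 ⊕ -1))) gives -2.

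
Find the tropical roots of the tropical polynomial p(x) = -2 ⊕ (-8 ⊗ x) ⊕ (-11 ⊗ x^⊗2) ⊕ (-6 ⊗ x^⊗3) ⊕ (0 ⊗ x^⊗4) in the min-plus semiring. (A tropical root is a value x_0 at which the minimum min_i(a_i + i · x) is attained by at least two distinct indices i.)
Roots: {-6, -5, 3, 6}

Each tropical root is a break point of the lower envelope of the lines y = a_i + i · x (there are 5 lines, with slopes 0, 1, ..., 4). Only the lines that attain the minimum somewhere contribute to roots; other lines are dominated. Here the surviving (envelope) indices are i = 4, i = 3, i = 2, i = 1, i = 0.
Intersections between consecutive envelope lines give the roots: for adjacent envelope indices i < j the intersection is x = (a_i − a_j) / (j − i). Reading off the sorted break points: {-6, -5, 3, 6}.
Verification: at each break x_0, at least two indices attain the minimum of min_i(a_i + i · x_0).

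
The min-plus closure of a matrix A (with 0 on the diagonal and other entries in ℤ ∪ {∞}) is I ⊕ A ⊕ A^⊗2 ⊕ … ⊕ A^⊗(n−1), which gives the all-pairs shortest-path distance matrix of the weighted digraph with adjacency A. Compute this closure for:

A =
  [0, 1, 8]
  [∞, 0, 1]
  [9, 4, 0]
Closure =
  [0, 1, 2]
  [10, 0, 1]
  [9, 4, 0]

This is the Floyd-Warshall all-pairs shortest-path computation. For each intermediate vertex k = 0, 1, …, 2, update dist[i][j] ← min(dist[i][j], dist[i][k] + dist[k][j]). The final matrix gives, for each (i, j), the minimum total weight of any directed path from i to j (possibly empty when i = j).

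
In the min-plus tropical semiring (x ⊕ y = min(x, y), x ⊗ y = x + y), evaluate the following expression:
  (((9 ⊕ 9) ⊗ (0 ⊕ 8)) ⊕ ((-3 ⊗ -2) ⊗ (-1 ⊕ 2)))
(((9 ⊕ 9) ⊗ (0 ⊕ 8)) ⊕ ((-3 ⊗ -2) ⊗ (-1 ⊕ 2))) = -6

Expand innermost to outermost. Recall ⊕ takes the minimum of its arguments and ⊗ takes their sum. Working out the expression (((9 ⊕ 9) ⊗ (0 ⊕ 8)) ⊕ ((-3 ⊗ -2) ⊗ (-1 ⊕ 2))) gives -6.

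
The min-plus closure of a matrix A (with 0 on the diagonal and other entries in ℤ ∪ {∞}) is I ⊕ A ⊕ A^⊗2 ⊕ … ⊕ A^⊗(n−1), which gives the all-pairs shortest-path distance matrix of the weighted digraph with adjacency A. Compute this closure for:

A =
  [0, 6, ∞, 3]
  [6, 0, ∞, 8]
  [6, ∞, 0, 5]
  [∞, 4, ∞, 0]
Closure =
  [0, 6, ∞, 3]
  [6, 0, ∞, 8]
  [6, 9, 0, 5]
  [10, 4, ∞, 0]

This is the Floyd-Warshall all-pairs shortest-path computation. For each intermediate vertex k = 0, 1, …, 3, update dist[i][j] ← min(dist[i][j], dist[i][k] + dist[k][j]). The final matrix gives, for each (i, j), the minimum total weight of any directed path from i to j (possibly empty when i = j).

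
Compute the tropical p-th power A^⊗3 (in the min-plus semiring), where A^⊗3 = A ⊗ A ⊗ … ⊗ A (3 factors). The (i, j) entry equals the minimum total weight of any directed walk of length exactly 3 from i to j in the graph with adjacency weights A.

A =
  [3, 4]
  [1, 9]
A^⊗3 =
  [8, 9]
  [6, 8]

Each entry (A^⊗3)_ij equals the minimum over all length-3 walks i = v_0 → v_1 → … → v_3 = j of Σ_t A[v_t][v_{t+1}]. For example, for (i, j) = (0, 1) we minimise over 4 possible intermediate vertex sequences; the minimum is 9, attained along the walk 0 → 1 → 0 → 1.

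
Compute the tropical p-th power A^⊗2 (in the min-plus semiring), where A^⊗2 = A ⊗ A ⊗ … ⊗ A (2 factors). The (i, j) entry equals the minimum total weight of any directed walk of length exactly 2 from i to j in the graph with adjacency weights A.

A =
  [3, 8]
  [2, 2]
A^⊗2 =
  [6, 10]
  [4, 4]

Each entry (A^⊗2)_ij equals the minimum over all length-2 walks i = v_0 → v_1 → … → v_2 = j of Σ_t A[v_t][v_{t+1}]. For example, for (i, j) = (0, 1) we minimise over 2 possible intermediate vertex sequences; the minimum is 10, attained along the walk 0 → 1 → 1.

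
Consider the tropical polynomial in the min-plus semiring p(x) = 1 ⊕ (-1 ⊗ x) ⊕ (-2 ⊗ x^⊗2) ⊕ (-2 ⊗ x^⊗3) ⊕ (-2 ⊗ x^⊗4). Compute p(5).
p(5) = 1

A tropical monomial a ⊗ x^⊗i evaluates to a + i · x. Evaluating each term at x = 5:
  Term 0 contributes 1 + 0 · 5 = 1
  Term 1 contributes -1 + 1 · 5 = 4
  Term 2 contributes -2 + 2 · 5 = 8
  Term 3 contributes -2 + 3 · 5 = 13
  Term 4 contributes -2 + 4 · 5 = 18
p(5) = ⊕ of these = min[1, 4, 8, 13, 18] = 1.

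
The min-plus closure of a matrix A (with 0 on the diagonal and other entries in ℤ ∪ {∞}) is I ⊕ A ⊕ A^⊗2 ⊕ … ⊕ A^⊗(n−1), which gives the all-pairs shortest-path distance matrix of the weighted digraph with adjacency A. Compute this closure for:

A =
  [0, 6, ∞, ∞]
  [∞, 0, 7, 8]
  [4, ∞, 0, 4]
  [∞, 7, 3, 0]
Closure =
  [0, 6, 13, 14]
  [11, 0, 7, 8]
  [4, 10, 0, 4]
  [7, 7, 3, 0]

This is the Floyd-Warshall all-pairs shortest-path computation. For each intermediate vertex k = 0, 1, …, 3, update dist[i][j] ← min(dist[i][j], dist[i][k] + dist[k][j]). The final matrix gives, for each (i, j), the minimum total weight of any directed path from i to j (possibly empty when i = j).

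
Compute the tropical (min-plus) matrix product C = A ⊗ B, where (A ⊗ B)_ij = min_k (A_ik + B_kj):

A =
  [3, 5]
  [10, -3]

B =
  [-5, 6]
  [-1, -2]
A ⊗ B =
  [-2, 3]
  [-4, -5]

Apply the min-plus product entry-by-entry:
  C[0][0] = min over k of (A[0][0] + B[0][0] = 3 + -5 = -2, A[0][1] + B[1][0] = 5 + -1 = 4) = -2 (attained at k = 0)
  C[0][1] = min over k of (A[0][0] + B[0][1] = 3 + 6 = 9, A[0][1] + B[1][1] = 5 + -2 = 3) = 3 (attained at k = 1)
  C[1][0] = min over k of (A[1][0] + B[0][0] = 10 + -5 = 5, A[1][1] + B[1][0] = -3 + -1 = -4) = -4 (attained at k = 1)
  C[1][1] = min over k of (A[1][0] + B[0][1] = 10 + 6 = 16, A[1][1] + B[1][1] = -3 + -2 = -5) = -5 (attained at k = 1)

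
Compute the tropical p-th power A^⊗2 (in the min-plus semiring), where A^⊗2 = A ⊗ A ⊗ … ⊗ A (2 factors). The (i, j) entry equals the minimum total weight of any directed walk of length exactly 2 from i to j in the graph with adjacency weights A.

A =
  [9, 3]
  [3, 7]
A^⊗2 =
  [6, 10]
  [10, 6]

Each entry (A^⊗2)_ij equals the minimum over all length-2 walks i = v_0 → v_1 → … → v_2 = j of Σ_t A[v_t][v_{t+1}]. For example, for (i, j) = (0, 1) we minimise over 2 possible intermediate vertex sequences; the minimum is 10, attained along the walk 0 → 1 → 1.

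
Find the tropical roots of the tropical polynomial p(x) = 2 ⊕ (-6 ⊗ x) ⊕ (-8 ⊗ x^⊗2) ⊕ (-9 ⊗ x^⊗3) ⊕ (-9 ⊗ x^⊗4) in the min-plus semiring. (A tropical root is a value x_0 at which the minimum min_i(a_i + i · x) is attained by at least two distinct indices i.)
Roots: {0, 1, 2, 8}

Each tropical root is a break point of the lower envelope of the lines y = a_i + i · x (there are 5 lines, with slopes 0, 1, ..., 4). Only the lines that attain the minimum somewhere contribute to roots; other lines are dominated. Here the surviving (envelope) indices are i = 4, i = 3, i = 2, i = 1, i = 0.
Intersections between consecutive envelope lines give the roots: for adjacent envelope indices i < j the intersection is x = (a_i − a_j) / (j − i). Reading off the sorted break points: {0, 1, 2, 8}.
Verification: at each break x_0, at least two indices attain the minimum of min_i(a_i + i · x_0).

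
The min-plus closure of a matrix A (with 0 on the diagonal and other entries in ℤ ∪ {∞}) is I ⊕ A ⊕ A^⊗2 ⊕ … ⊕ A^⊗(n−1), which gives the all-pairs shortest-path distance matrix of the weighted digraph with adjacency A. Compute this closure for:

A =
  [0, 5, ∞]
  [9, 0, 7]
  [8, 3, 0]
Closure =
  [0, 5, 12]
  [9, 0, 7]
  [8, 3, 0]

This is the Floyd-Warshall all-pairs shortest-path computation. For each intermediate vertex k = 0, 1, …, 2, update dist[i][j] ← min(dist[i][j], dist[i][k] + dist[k][j]). The final matrix gives, for each (i, j), the minimum total weight of any directed path from i to j (possibly empty when i = j).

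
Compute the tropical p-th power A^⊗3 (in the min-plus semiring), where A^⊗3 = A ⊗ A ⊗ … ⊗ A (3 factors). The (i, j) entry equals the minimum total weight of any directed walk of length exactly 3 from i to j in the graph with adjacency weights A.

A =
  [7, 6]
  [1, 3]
A^⊗3 =
  [10, 12]
  [7, 9]

Each entry (A^⊗3)_ij equals the minimum over all length-3 walks i = v_0 → v_1 → … → v_3 = j of Σ_t A[v_t][v_{t+1}]. For example, for (i, j) = (0, 1) we minimise over 4 possible intermediate vertex sequences; the minimum is 12, attained along the walk 0 → 1 → 1 → 1.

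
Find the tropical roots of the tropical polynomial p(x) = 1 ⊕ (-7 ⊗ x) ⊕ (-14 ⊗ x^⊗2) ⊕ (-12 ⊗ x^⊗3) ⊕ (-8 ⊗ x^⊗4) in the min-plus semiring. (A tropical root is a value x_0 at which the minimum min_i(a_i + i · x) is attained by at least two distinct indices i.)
Roots: {-4, -2, 7, 8}

Each tropical root is a break point of the lower envelope of the lines y = a_i + i · x (there are 5 lines, with slopes 0, 1, ..., 4). Only the lines that attain the minimum somewhere contribute to roots; other lines are dominated. Here the surviving (envelope) indices are i = 4, i = 3, i = 2, i = 1, i = 0.
Intersections between consecutive envelope lines give the roots: for adjacent envelope indices i < j the intersection is x = (a_i − a_j) / (j − i). Reading off the sorted break points: {-4, -2, 7, 8}.
Verification: at each break x_0, at least two indices attain the minimum of min_i(a_i + i · x_0).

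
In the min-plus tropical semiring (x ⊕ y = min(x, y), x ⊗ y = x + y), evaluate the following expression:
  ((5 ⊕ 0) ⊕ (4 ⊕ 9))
((5 ⊕ 0) ⊕ (4 ⊕ 9)) = 0

Expand innermost to outermost. Recall ⊕ takes the minimum of its arguments and ⊗ takes their sum. Working out the expression ((5 ⊕ 0) ⊕ (4 ⊕ 9)) gives 0.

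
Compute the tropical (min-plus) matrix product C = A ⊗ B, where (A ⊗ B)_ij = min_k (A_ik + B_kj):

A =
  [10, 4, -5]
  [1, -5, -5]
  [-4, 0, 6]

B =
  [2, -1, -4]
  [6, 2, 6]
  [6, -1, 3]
A ⊗ B =
  [1, -6, -2]
  [1, -6, -3]
  [-2, -5, -8]

Apply the min-plus product entry-by-entry:
  C[0][0] = min over k of (A[0][0] + B[0][0] = 10 + 2 = 12, A[0][1] + B[1][0] = 4 + 6 = 10, A[0][2] + B[2][0] = -5 + 6 = 1) = 1 (attained at k = 2)
  C[0][1] = min over k of (A[0][0] + B[0][1] = 10 + -1 = 9, A[0][1] + B[1][1] = 4 + 2 = 6, A[0][2] + B[2][1] = -5 + -1 = -6) = -6 (attained at k = 2)
  C[0][2] = min over k of (A[0][0] + B[0][2] = 10 + -4 = 6, A[0][1] + B[1][2] = 4 + 6 = 10, A[0][2] + B[2][2] = -5 + 3 = -2) = -2 (attained at k = 2)
  C[1][0] = min over k of (A[1][0] + B[0][0] = 1 + 2 = 3, A[1][1] + B[1][0] = -5 + 6 = 1, A[1][2] + B[2][0] = -5 + 6 = 1) = 1 (attained at k = 1)
  C[1][1] = min over k of (A[1][0] + B[0][1] = 1 + -1 = 0, A[1][1] + B[1][1] = -5 + 2 = -3, A[1][2] + B[2][1] = -5 + -1 = -6) = -6 (attained at k = 2)
  C[1][2] = min over k of (A[1][0] + B[0][2] = 1 + -4 = -3, A[1][1] + B[1][2] = -5 + 6 = 1, A[1][2] + B[2][2] = -5 + 3 = -2) = -3 (attained at k = 0)
  C[2][0] = min over k of (A[2][0] + B[0][0] = -4 + 2 = -2, A[2][1] + B[1][0] = 0 + 6 = 6, A[2][2] + B[2][0] = 6 + 6 = 12) = -2 (attained at k = 0)
  C[2][1] = min over k of (A[2][0] + B[0][1] = -4 + -1 = -5, A[2][1] + B[1][1] = 0 + 2 = 2, A[2][2] + B[2][1] = 6 + -1 = 5) = -5 (attained at k = 0)
  C[2][2] = min over k of (A[2][0] + B[0][2] = -4 + -4 = -8, A[2][1] + B[1][2] = 0 + 6 = 6, A[2][2] + B[2][2] = 6 + 3 = 9) = -8 (attained at k = 0)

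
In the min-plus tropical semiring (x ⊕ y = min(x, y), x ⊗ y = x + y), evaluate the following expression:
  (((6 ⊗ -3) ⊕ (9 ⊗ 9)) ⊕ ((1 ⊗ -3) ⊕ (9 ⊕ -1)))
(((6 ⊗ -3) ⊕ (9 ⊗ 9)) ⊕ ((1 ⊗ -3) ⊕ (9 ⊕ -1))) = -2

Expand innermost to outermost. Recall ⊕ takes the minimum of its arguments and ⊗ takes their sum. Working out the expression (((6 ⊗ -3) ⊕ (9 ⊗ 9)) ⊕ ((1 ⊗ -3) ⊕ (9 ⊕ -1))) gives -2.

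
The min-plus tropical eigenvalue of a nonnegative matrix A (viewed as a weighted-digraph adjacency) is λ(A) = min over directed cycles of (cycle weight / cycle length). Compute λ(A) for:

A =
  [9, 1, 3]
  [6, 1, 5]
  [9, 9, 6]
λ(A) = 1

Enumerate directed cycles and compute their means (weight / length). Sample:
  cycle 0 → 0: weight = 9, length = 1, mean = 9/1 ≈ 9.000
  cycle 1 → 1: weight = 1, length = 1, mean = 1/1 ≈ 1.000
  cycle 2 → 2: weight = 6, length = 1, mean = 6/1 ≈ 6.000
  cycle 0 → 1 → 0: weight = 7, length = 2, mean = 7/2 ≈ 3.500
  cycle 0 → 2 → 0: weight = 12, length = 2, mean = 12/2 ≈ 6.000
  cycle 1 → 0 → 1: weight = 7, length = 2, mean = 7/2 ≈ 3.500
Minimum mean = 1.000, attained e.g. along the cycle 1 → 1 with weight 1 and length 1. So λ(A) = 1/1 = 1.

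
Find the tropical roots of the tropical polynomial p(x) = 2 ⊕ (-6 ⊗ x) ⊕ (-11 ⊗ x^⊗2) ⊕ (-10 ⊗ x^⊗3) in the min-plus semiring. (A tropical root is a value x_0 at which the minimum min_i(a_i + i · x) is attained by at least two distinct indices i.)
Roots: {-1, 5, 8}

Each tropical root is a break point of the lower envelope of the lines y = a_i + i · x (there are 4 lines, with slopes 0, 1, ..., 3). Only the lines that attain the minimum somewhere contribute to roots; other lines are dominated. Here the surviving (envelope) indices are i = 3, i = 2, i = 1, i = 0.
Intersections between consecutive envelope lines give the roots: for adjacent envelope indices i < j the intersection is x = (a_i − a_j) / (j − i). Reading off the sorted break points: {-1, 5, 8}.
Verification: at each break x_0, at least two indices attain the minimum of min_i(a_i + i · x_0).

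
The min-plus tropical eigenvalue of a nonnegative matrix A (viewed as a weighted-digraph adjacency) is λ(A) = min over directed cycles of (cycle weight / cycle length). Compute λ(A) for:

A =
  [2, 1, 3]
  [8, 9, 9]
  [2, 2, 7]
λ(A) = 2

Enumerate directed cycles and compute their means (weight / length). Sample:
  cycle 0 → 0: weight = 2, length = 1, mean = 2/1 ≈ 2.000
  cycle 1 → 1: weight = 9, length = 1, mean = 9/1 ≈ 9.000
  cycle 2 → 2: weight = 7, length = 1, mean = 7/1 ≈ 7.000
  cycle 0 → 1 → 0: weight = 9, length = 2, mean = 9/2 ≈ 4.500
  cycle 0 → 2 → 0: weight = 5, length = 2, mean = 5/2 ≈ 2.500
  cycle 1 → 0 → 1: weight = 9, length = 2, mean = 9/2 ≈ 4.500
Minimum mean = 2.000, attained e.g. along the cycle 0 → 0 with weight 2 and length 1. So λ(A) = 2/1 = 2.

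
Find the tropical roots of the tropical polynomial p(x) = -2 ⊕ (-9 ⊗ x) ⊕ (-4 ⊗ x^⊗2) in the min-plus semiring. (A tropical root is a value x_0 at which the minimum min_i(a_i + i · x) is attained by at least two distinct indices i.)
Roots: {-5, 7}

Each tropical root is a break point of the lower envelope of the lines y = a_i + i · x (there are 3 lines, with slopes 0, 1, ..., 2). Only the lines that attain the minimum somewhere contribute to roots; other lines are dominated. Here the surviving (envelope) indices are i = 2, i = 1, i = 0.
Intersections between consecutive envelope lines give the roots: for adjacent envelope indices i < j the intersection is x = (a_i − a_j) / (j − i). Reading off the sorted break points: {-5, 7}.
Verification: at each break x_0, at least two indices attain the minimum of min_i(a_i + i · x_0).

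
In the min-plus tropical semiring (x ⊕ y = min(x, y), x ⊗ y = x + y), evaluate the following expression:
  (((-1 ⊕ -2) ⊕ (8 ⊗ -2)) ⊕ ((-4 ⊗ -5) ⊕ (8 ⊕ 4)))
(((-1 ⊕ -2) ⊕ (8 ⊗ -2)) ⊕ ((-4 ⊗ -5) ⊕ (8 ⊕ 4))) = -9

Expand innermost to outermost. Recall ⊕ takes the minimum of its arguments and ⊗ takes their sum. Working out the expression (((-1 ⊕ -2) ⊕ (8 ⊗ -2)) ⊕ ((-4 ⊗ -5) ⊕ (8 ⊕ 4))) gives -9.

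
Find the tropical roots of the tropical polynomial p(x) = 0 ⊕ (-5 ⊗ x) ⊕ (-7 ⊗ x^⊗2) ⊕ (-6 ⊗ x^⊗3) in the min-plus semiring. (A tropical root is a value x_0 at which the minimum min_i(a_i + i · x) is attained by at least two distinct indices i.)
Roots: {-1, 2, 5}

Each tropical root is a break point of the lower envelope of the lines y = a_i + i · x (there are 4 lines, with slopes 0, 1, ..., 3). Only the lines that attain the minimum somewhere contribute to roots; other lines are dominated. Here the surviving (envelope) indices are i = 3, i = 2, i = 1, i = 0.
Intersections between consecutive envelope lines give the roots: for adjacent envelope indices i < j the intersection is x = (a_i − a_j) / (j − i). Reading off the sorted break points: {-1, 2, 5}.
Verification: at each break x_0, at least two indices attain the minimum of min_i(a_i + i · x_0).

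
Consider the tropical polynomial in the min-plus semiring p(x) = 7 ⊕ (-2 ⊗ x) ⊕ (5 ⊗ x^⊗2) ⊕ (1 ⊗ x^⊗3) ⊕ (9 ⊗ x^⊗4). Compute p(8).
p(8) = 6

A tropical monomial a ⊗ x^⊗i evaluates to a + i · x. Evaluating each term at x = 8:
  Term 0 contributes 7 + 0 · 8 = 7
  Term 1 contributes -2 + 1 · 8 = 6
  Term 2 contributes 5 + 2 · 8 = 21
  Term 3 contributes 1 + 3 · 8 = 25
  Term 4 contributes 9 + 4 · 8 = 41
p(8) = ⊕ of these = min[7, 6, 21, 25, 41] = 6.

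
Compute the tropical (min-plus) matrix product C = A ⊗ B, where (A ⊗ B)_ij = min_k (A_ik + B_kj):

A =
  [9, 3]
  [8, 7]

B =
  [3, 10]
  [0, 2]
A ⊗ B =
  [3, 5]
  [7, 9]

Apply the min-plus product entry-by-entry:
  C[0][0] = min over k of (A[0][0] + B[0][0] = 9 + 3 = 12, A[0][1] + B[1][0] = 3 + 0 = 3) = 3 (attained at k = 1)
  C[0][1] = min over k of (A[0][0] + B[0][1] = 9 + 10 = 19, A[0][1] + B[1][1] = 3 + 2 = 5) = 5 (attained at k = 1)
  C[1][0] = min over k of (A[1][0] + B[0][0] = 8 + 3 = 11, A[1][1] + B[1][0] = 7 + 0 = 7) = 7 (attained at k = 1)
  C[1][1] = min over k of (A[1][0] + B[0][1] = 8 + 10 = 18, A[1][1] + B[1][1] = 7 + 2 = 9) = 9 (attained at k = 1)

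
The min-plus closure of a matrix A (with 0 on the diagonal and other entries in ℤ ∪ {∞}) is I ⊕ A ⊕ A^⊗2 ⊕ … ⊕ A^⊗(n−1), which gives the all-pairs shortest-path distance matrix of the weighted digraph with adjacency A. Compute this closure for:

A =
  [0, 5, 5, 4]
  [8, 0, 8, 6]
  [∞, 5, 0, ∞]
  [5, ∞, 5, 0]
Closure =
  [0, 5, 5, 4]
  [8, 0, 8, 6]
  [13, 5, 0, 11]
  [5, 10, 5, 0]

This is the Floyd-Warshall all-pairs shortest-path computation. For each intermediate vertex k = 0, 1, …, 3, update dist[i][j] ← min(dist[i][j], dist[i][k] + dist[k][j]). The final matrix gives, for each (i, j), the minimum total weight of any directed path from i to j (possibly empty when i = j).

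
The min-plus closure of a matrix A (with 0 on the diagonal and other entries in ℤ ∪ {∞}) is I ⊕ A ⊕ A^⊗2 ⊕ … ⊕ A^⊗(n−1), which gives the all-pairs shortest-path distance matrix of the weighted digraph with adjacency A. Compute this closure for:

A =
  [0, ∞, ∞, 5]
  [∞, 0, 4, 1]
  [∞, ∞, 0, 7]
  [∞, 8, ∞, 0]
Closure =
  [0, 13, 17, 5]
  [∞, 0, 4, 1]
  [∞, 15, 0, 7]
  [∞, 8, 12, 0]

This is the Floyd-Warshall all-pairs shortest-path computation. For each intermediate vertex k = 0, 1, …, 3, update dist[i][j] ← min(dist[i][j], dist[i][k] + dist[k][j]). The final matrix gives, for each (i, j), the minimum total weight of any directed path from i to j (possibly empty when i = j).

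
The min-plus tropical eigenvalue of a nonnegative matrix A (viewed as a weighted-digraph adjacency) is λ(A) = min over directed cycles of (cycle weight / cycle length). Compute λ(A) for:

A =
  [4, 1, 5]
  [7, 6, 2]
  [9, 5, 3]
λ(A) = 3

Enumerate directed cycles and compute their means (weight / length). Sample:
  cycle 0 → 0: weight = 4, length = 1, mean = 4/1 ≈ 4.000
  cycle 1 → 1: weight = 6, length = 1, mean = 6/1 ≈ 6.000
  cycle 2 → 2: weight = 3, length = 1, mean = 3/1 ≈ 3.000
  cycle 0 → 1 → 0: weight = 8, length = 2, mean = 8/2 ≈ 4.000
  cycle 0 → 2 → 0: weight = 14, length = 2, mean = 14/2 ≈ 7.000
  cycle 1 → 0 → 1: weight = 8, length = 2, mean = 8/2 ≈ 4.000
Minimum mean = 3.000, attained e.g. along the cycle 2 → 2 with weight 3 and length 1. So λ(A) = 3/1 = 3.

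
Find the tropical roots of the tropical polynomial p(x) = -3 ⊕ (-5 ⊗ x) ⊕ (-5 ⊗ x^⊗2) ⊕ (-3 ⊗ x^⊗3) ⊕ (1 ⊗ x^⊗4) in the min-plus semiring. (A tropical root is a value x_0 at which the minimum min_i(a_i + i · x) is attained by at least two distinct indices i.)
Roots: {-4, -2, 0, 2}

Each tropical root is a break point of the lower envelope of the lines y = a_i + i · x (there are 5 lines, with slopes 0, 1, ..., 4). Only the lines that attain the minimum somewhere contribute to roots; other lines are dominated. Here the surviving (envelope) indices are i = 4, i = 3, i = 2, i = 1, i = 0.
Intersections between consecutive envelope lines give the roots: for adjacent envelope indices i < j the intersection is x = (a_i − a_j) / (j − i). Reading off the sorted break points: {-4, -2, 0, 2}.
Verification: at each break x_0, at least two indices attain the minimum of min_i(a_i + i · x_0).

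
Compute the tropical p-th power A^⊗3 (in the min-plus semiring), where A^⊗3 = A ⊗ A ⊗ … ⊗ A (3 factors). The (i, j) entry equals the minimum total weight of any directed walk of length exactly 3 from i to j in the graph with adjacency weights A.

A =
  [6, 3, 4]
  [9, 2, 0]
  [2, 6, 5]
A^⊗3 =
  [5, 7, 5]
  [4, 5, 4]
  [8, 7, 5]

Each entry (A^⊗3)_ij equals the minimum over all length-3 walks i = v_0 → v_1 → … → v_3 = j of Σ_t A[v_t][v_{t+1}]. For example, for (i, j) = (0, 2) we minimise over 9 possible intermediate vertex sequences; the minimum is 5, attained along the walk 0 → 1 → 1 → 2.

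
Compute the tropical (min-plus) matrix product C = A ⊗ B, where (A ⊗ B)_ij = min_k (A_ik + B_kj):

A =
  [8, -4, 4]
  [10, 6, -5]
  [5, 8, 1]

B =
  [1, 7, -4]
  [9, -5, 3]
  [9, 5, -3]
A ⊗ B =
  [5, -9, -1]
  [4, 0, -8]
  [6, 3, -2]

Apply the min-plus product entry-by-entry:
  C[0][0] = min over k of (A[0][0] + B[0][0] = 8 + 1 = 9, A[0][1] + B[1][0] = -4 + 9 = 5, A[0][2] + B[2][0] = 4 + 9 = 13) = 5 (attained at k = 1)
  C[0][1] = min over k of (A[0][0] + B[0][1] = 8 + 7 = 15, A[0][1] + B[1][1] = -4 + -5 = -9, A[0][2] + B[2][1] = 4 + 5 = 9) = -9 (attained at k = 1)
  C[0][2] = min over k of (A[0][0] + B[0][2] = 8 + -4 = 4, A[0][1] + B[1][2] = -4 + 3 = -1, A[0][2] + B[2][2] = 4 + -3 = 1) = -1 (attained at k = 1)
  C[1][0] = min over k of (A[1][0] + B[0][0] = 10 + 1 = 11, A[1][1] + B[1][0] = 6 + 9 = 15, A[1][2] + B[2][0] = -5 + 9 = 4) = 4 (attained at k = 2)
  C[1][1] = min over k of (A[1][0] + B[0][1] = 10 + 7 = 17, A[1][1] + B[1][1] = 6 + -5 = 1, A[1][2] + B[2][1] = -5 + 5 = 0) = 0 (attained at k = 2)
  C[1][2] = min over k of (A[1][0] + B[0][2] = 10 + -4 = 6, A[1][1] + B[1][2] = 6 + 3 = 9, A[1][2] + B[2][2] = -5 + -3 = -8) = -8 (attained at k = 2)
  C[2][0] = min over k of (A[2][0] + B[0][0] = 5 + 1 = 6, A[2][1] + B[1][0] = 8 + 9 = 17, A[2][2] + B[2][0] = 1 + 9 = 10) = 6 (attained at k = 0)
  C[2][1] = min over k of (A[2][0] + B[0][1] = 5 + 7 = 12, A[2][1] + B[1][1] = 8 + -5 = 3, A[2][2] + B[2][1] = 1 + 5 = 6) = 3 (attained at k = 1)
  C[2][2] = min over k of (A[2][0] + B[0][2] = 5 + -4 = 1, A[2][1] + B[1][2] = 8 + 3 = 11, A[2][2] + B[2][2] = 1 + -3 = -2) = -2 (attained at k = 2)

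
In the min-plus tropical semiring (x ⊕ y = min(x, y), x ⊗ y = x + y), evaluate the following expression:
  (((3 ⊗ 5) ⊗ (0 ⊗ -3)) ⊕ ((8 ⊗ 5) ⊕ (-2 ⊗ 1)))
(((3 ⊗ 5) ⊗ (0 ⊗ -3)) ⊕ ((8 ⊗ 5) ⊕ (-2 ⊗ 1))) = -1

Expand innermost to outermost. Recall ⊕ takes the minimum of its arguments and ⊗ takes their sum. Working out the expression (((3 ⊗ 5) ⊗ (0 ⊗ -3)) ⊕ ((8 ⊗ 5) ⊕ (-2 ⊗ 1))) gives -1.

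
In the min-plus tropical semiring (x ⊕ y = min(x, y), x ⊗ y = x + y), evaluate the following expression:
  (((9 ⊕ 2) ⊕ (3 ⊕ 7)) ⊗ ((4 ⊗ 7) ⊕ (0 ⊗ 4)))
(((9 ⊕ 2) ⊕ (3 ⊕ 7)) ⊗ ((4 ⊗ 7) ⊕ (0 ⊗ 4))) = 6

Expand innermost to outermost. Recall ⊕ takes the minimum of its arguments and ⊗ takes their sum. Working out the expression (((9 ⊕ 2) ⊕ (3 ⊕ 7)) ⊗ ((4 ⊗ 7) ⊕ (0 ⊗ 4))) gives 6.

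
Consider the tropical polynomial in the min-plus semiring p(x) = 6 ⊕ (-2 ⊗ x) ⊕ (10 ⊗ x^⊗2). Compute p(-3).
p(-3) = -5

A tropical monomial a ⊗ x^⊗i evaluates to a + i · x. Evaluating each term at x = -3:
  Term 0 contributes 6 + 0 · -3 = 6
  Term 1 contributes -2 + 1 · -3 = -5
  Term 2 contributes 10 + 2 · -3 = 4
p(-3) = ⊕ of these = min[6, -5, 4] = -5.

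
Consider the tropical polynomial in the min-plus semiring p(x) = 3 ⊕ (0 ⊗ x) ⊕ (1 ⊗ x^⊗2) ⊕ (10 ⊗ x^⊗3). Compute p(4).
p(4) = 3

A tropical monomial a ⊗ x^⊗i evaluates to a + i · x. Evaluating each term at x = 4:
  Term 0 contributes 3 + 0 · 4 = 3
  Term 1 contributes 0 + 1 · 4 = 4
  Term 2 contributes 1 + 2 · 4 = 9
  Term 3 contributes 10 + 3 · 4 = 22
p(4) = ⊕ of these = min[3, 4, 9, 22] = 3.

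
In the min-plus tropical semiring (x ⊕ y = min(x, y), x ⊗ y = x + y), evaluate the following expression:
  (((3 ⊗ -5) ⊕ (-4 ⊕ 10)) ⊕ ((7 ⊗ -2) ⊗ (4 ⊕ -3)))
(((3 ⊗ -5) ⊕ (-4 ⊕ 10)) ⊕ ((7 ⊗ -2) ⊗ (4 ⊕ -3))) = -4

Expand innermost to outermost. Recall ⊕ takes the minimum of its arguments and ⊗ takes their sum. Working out the expression (((3 ⊗ -5) ⊕ (-4 ⊕ 10)) ⊕ ((7 ⊗ -2) ⊗ (4 ⊕ -3))) gives -4.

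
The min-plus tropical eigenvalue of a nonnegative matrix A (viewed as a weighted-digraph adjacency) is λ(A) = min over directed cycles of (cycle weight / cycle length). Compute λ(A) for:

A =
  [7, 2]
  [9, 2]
λ(A) = 2

Enumerate directed cycles and compute their means (weight / length). Sample:
  cycle 0 → 0: weight = 7, length = 1, mean = 7/1 ≈ 7.000
  cycle 1 → 1: weight = 2, length = 1, mean = 2/1 ≈ 2.000
  cycle 0 → 1 → 0: weight = 11, length = 2, mean = 11/2 ≈ 5.500
  cycle 1 → 0 → 1: weight = 11, length = 2, mean = 11/2 ≈ 5.500
Minimum mean = 2.000, attained e.g. along the cycle 1 → 1 with weight 2 and length 1. So λ(A) = 2/1 = 2.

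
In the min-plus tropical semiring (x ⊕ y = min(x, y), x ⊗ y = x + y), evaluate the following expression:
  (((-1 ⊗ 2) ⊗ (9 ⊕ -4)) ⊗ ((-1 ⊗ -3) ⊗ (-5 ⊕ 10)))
(((-1 ⊗ 2) ⊗ (9 ⊕ -4)) ⊗ ((-1 ⊗ -3) ⊗ (-5 ⊕ 10))) = -12

Expand innermost to outermost. Recall ⊕ takes the minimum of its arguments and ⊗ takes their sum. Working out the expression (((-1 ⊗ 2) ⊗ (9 ⊕ -4)) ⊗ ((-1 ⊗ -3) ⊗ (-5 ⊕ 10))) gives -12.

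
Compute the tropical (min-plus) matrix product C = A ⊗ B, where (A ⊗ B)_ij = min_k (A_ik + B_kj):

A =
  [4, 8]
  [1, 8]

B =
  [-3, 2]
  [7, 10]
A ⊗ B =
  [1, 6]
  [-2, 3]

Apply the min-plus product entry-by-entry:
  C[0][0] = min over k of (A[0][0] + B[0][0] = 4 + -3 = 1, A[0][1] + B[1][0] = 8 + 7 = 15) = 1 (attained at k = 0)
  C[0][1] = min over k of (A[0][0] + B[0][1] = 4 + 2 = 6, A[0][1] + B[1][1] = 8 + 10 = 18) = 6 (attained at k = 0)
  C[1][0] = min over k of (A[1][0] + B[0][0] = 1 + -3 = -2, A[1][1] + B[1][0] = 8 + 7 = 15) = -2 (attained at k = 0)
  C[1][1] = min over k of (A[1][0] + B[0][1] = 1 + 2 = 3, A[1][1] + B[1][1] = 8 + 10 = 18) = 3 (attained at k = 0)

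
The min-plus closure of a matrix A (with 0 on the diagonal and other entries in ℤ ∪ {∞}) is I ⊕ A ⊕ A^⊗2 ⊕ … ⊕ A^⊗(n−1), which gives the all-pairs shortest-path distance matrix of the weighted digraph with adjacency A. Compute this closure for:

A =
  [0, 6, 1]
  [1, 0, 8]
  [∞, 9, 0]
Closure =
  [0, 6, 1]
  [1, 0, 2]
  [10, 9, 0]

This is the Floyd-Warshall all-pairs shortest-path computation. For each intermediate vertex k = 0, 1, …, 2, update dist[i][j] ← min(dist[i][j], dist[i][k] + dist[k][j]). The final matrix gives, for each (i, j), the minimum total weight of any directed path from i to j (possibly empty when i = j).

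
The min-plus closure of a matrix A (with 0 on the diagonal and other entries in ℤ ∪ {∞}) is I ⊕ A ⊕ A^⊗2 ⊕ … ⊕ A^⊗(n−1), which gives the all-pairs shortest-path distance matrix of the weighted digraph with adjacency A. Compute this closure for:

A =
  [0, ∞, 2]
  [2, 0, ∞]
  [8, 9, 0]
Closure =
  [0, 11, 2]
  [2, 0, 4]
  [8, 9, 0]

This is the Floyd-Warshall all-pairs shortest-path computation. For each intermediate vertex k = 0, 1, …, 2, update dist[i][j] ← min(dist[i][j], dist[i][k] + dist[k][j]). The final matrix gives, for each (i, j), the minimum total weight of any directed path from i to j (possibly empty when i = j).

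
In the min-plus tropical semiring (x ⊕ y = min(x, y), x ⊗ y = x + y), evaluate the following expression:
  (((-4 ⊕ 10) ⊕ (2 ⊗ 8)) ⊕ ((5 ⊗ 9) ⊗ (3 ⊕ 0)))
(((-4 ⊕ 10) ⊕ (2 ⊗ 8)) ⊕ ((5 ⊗ 9) ⊗ (3 ⊕ 0))) = -4

Expand innermost to outermost. Recall ⊕ takes the minimum of its arguments and ⊗ takes their sum. Working out the expression (((-4 ⊕ 10) ⊕ (2 ⊗ 8)) ⊕ ((5 ⊗ 9) ⊗ (3 ⊕ 0))) gives -4.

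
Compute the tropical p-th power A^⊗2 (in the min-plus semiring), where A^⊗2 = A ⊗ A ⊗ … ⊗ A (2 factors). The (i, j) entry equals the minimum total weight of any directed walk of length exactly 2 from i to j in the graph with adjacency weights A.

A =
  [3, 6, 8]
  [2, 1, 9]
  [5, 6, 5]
A^⊗2 =
  [6, 7, 11]
  [3, 2, 10]
  [8, 7, 10]

Each entry (A^⊗2)_ij equals the minimum over all length-2 walks i = v_0 → v_1 → … → v_2 = j of Σ_t A[v_t][v_{t+1}]. For example, for (i, j) = (0, 2) we minimise over 3 possible intermediate vertex sequences; the minimum is 11, attained along the walk 0 → 0 → 2.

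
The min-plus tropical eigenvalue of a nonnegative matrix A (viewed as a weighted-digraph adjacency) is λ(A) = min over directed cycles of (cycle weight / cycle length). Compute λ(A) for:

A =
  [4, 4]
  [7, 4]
λ(A) = 4

Enumerate directed cycles and compute their means (weight / length). Sample:
  cycle 0 → 0: weight = 4, length = 1, mean = 4/1 ≈ 4.000
  cycle 1 → 1: weight = 4, length = 1, mean = 4/1 ≈ 4.000
  cycle 0 → 1 → 0: weight = 11, length = 2, mean = 11/2 ≈ 5.500
  cycle 1 → 0 → 1: weight = 11, length = 2, mean = 11/2 ≈ 5.500
Minimum mean = 4.000, attained e.g. along the cycle 0 → 0 with weight 4 and length 1. So λ(A) = 4/1 = 4.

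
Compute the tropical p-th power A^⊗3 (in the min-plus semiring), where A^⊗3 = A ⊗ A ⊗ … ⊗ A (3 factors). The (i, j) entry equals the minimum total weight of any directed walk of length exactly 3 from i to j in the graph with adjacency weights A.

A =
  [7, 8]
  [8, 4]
A^⊗3 =
  [20, 16]
  [16, 12]

Each entry (A^⊗3)_ij equals the minimum over all length-3 walks i = v_0 → v_1 → … → v_3 = j of Σ_t A[v_t][v_{t+1}]. For example, for (i, j) = (0, 1) we minimise over 4 possible intermediate vertex sequences; the minimum is 16, attained along the walk 0 → 1 → 1 → 1.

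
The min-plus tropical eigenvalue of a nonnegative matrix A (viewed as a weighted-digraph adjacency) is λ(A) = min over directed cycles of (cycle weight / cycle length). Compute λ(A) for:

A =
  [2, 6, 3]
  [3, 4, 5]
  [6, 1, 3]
λ(A) = 2

Enumerate directed cycles and compute their means (weight / length). Sample:
  cycle 0 → 0: weight = 2, length = 1, mean = 2/1 ≈ 2.000
  cycle 1 → 1: weight = 4, length = 1, mean = 4/1 ≈ 4.000
  cycle 2 → 2: weight = 3, length = 1, mean = 3/1 ≈ 3.000
  cycle 0 → 1 → 0: weight = 9, length = 2, mean = 9/2 ≈ 4.500
  cycle 0 → 2 → 0: weight = 9, length = 2, mean = 9/2 ≈ 4.500
  cycle 1 → 0 → 1: weight = 9, length = 2, mean = 9/2 ≈ 4.500
Minimum mean = 2.000, attained e.g. along the cycle 0 → 0 with weight 2 and length 1. So λ(A) = 2/1 = 2.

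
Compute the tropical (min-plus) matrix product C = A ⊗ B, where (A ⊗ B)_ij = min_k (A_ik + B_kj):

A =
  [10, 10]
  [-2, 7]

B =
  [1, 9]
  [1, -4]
A ⊗ B =
  [11, 6]
  [-1, 3]

Apply the min-plus product entry-by-entry:
  C[0][0] = min over k of (A[0][0] + B[0][0] = 10 + 1 = 11, A[0][1] + B[1][0] = 10 + 1 = 11) = 11 (attained at k = 0)
  C[0][1] = min over k of (A[0][0] + B[0][1] = 10 + 9 = 19, A[0][1] + B[1][1] = 10 + -4 = 6) = 6 (attained at k = 1)
  C[1][0] = min over k of (A[1][0] + B[0][0] = -2 + 1 = -1, A[1][1] + B[1][0] = 7 + 1 = 8) = -1 (attained at k = 0)
  C[1][1] = min over k of (A[1][0] + B[0][1] = -2 + 9 = 7, A[1][1] + B[1][1] = 7 + -4 = 3) = 3 (attained at k = 1)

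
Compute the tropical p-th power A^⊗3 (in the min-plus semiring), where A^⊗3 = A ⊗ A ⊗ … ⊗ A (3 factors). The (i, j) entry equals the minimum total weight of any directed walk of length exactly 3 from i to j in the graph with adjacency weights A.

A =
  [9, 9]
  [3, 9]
A^⊗3 =
  [21, 21]
  [15, 21]

Each entry (A^⊗3)_ij equals the minimum over all length-3 walks i = v_0 → v_1 → … → v_3 = j of Σ_t A[v_t][v_{t+1}]. For example, for (i, j) = (0, 1) we minimise over 4 possible intermediate vertex sequences; the minimum is 21, attained along the walk 0 → 1 → 0 → 1.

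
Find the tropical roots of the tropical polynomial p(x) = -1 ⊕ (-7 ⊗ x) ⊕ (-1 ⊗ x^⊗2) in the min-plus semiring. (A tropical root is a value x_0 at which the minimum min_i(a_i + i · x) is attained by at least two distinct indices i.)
Roots: {-6, 6}

Each tropical root is a break point of the lower envelope of the lines y = a_i + i · x (there are 3 lines, with slopes 0, 1, ..., 2). Only the lines that attain the minimum somewhere contribute to roots; other lines are dominated. Here the surviving (envelope) indices are i = 2, i = 1, i = 0.
Intersections between consecutive envelope lines give the roots: for adjacent envelope indices i < j the intersection is x = (a_i − a_j) / (j − i). Reading off the sorted break points: {-6, 6}.
Verification: at each break x_0, at least two indices attain the minimum of min_i(a_i + i · x_0).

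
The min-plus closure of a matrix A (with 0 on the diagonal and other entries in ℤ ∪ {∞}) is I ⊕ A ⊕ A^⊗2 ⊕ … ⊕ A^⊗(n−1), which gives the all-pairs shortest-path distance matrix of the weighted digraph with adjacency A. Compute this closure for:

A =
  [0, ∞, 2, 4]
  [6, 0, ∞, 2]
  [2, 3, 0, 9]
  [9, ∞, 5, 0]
Closure =
  [0, 5, 2, 4]
  [6, 0, 7, 2]
  [2, 3, 0, 5]
  [7, 8, 5, 0]

This is the Floyd-Warshall all-pairs shortest-path computation. For each intermediate vertex k = 0, 1, …, 3, update dist[i][j] ← min(dist[i][j], dist[i][k] + dist[k][j]). The final matrix gives, for each (i, j), the minimum total weight of any directed path from i to j (possibly empty when i = j).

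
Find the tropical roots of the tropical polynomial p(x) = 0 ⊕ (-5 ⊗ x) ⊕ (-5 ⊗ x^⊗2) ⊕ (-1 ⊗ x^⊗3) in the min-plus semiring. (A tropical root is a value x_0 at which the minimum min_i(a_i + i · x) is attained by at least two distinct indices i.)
Roots: {-4, 0, 5}

Each tropical root is a break point of the lower envelope of the lines y = a_i + i · x (there are 4 lines, with slopes 0, 1, ..., 3). Only the lines that attain the minimum somewhere contribute to roots; other lines are dominated. Here the surviving (envelope) indices are i = 3, i = 2, i = 1, i = 0.
Intersections between consecutive envelope lines give the roots: for adjacent envelope indices i < j the intersection is x = (a_i − a_j) / (j − i). Reading off the sorted break points: {-4, 0, 5}.
Verification: at each break x_0, at least two indices attain the minimum of min_i(a_i + i · x_0).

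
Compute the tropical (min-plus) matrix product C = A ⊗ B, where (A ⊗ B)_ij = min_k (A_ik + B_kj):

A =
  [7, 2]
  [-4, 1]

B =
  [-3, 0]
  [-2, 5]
A ⊗ B =
  [0, 7]
  [-7, -4]

Apply the min-plus product entry-by-entry:
  C[0][0] = min over k of (A[0][0] + B[0][0] = 7 + -3 = 4, A[0][1] + B[1][0] = 2 + -2 = 0) = 0 (attained at k = 1)
  C[0][1] = min over k of (A[0][0] + B[0][1] = 7 + 0 = 7, A[0][1] + B[1][1] = 2 + 5 = 7) = 7 (attained at k = 0)
  C[1][0] = min over k of (A[1][0] + B[0][0] = -4 + -3 = -7, A[1][1] + B[1][0] = 1 + -2 = -1) = -7 (attained at k = 0)
  C[1][1] = min over k of (A[1][0] + B[0][1] = -4 + 0 = -4, A[1][1] + B[1][1] = 1 + 5 = 6) = -4 (attained at k = 0)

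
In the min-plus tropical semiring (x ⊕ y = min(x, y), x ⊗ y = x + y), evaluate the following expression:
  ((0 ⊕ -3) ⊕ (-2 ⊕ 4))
((0 ⊕ -3) ⊕ (-2 ⊕ 4)) = -3

Expand innermost to outermost. Recall ⊕ takes the minimum of its arguments and ⊗ takes their sum. Working out the expression ((0 ⊕ -3) ⊕ (-2 ⊕ 4)) gives -3.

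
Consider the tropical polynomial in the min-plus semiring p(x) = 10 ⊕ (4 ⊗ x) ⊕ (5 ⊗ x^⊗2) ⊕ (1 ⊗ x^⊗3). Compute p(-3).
p(-3) = -8

A tropical monomial a ⊗ x^⊗i evaluates to a + i · x. Evaluating each term at x = -3:
  Term 0 contributes 10 + 0 · -3 = 10
  Term 1 contributes 4 + 1 · -3 = 1
  Term 2 contributes 5 + 2 · -3 = -1
  Term 3 contributes 1 + 3 · -3 = -8
p(-3) = ⊕ of these = min[10, 1, -1, -8] = -8.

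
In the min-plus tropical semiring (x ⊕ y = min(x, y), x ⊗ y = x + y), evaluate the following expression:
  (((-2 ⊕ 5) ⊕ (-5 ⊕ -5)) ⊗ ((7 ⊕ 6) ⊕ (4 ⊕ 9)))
(((-2 ⊕ 5) ⊕ (-5 ⊕ -5)) ⊗ ((7 ⊕ 6) ⊕ (4 ⊕ 9))) = -1

Expand innermost to outermost. Recall ⊕ takes the minimum of its arguments and ⊗ takes their sum. Working out the expression (((-2 ⊕ 5) ⊕ (-5 ⊕ -5)) ⊗ ((7 ⊕ 6) ⊕ (4 ⊕ 9))) gives -1.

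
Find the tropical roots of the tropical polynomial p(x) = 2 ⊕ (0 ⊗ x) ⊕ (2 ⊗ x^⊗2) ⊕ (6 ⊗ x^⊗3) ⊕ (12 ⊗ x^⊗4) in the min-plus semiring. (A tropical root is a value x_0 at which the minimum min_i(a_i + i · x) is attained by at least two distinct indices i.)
Roots: {-6, -4, -2, 2}

Each tropical root is a break point of the lower envelope of the lines y = a_i + i · x (there are 5 lines, with slopes 0, 1, ..., 4). Only the lines that attain the minimum somewhere contribute to roots; other lines are dominated. Here the surviving (envelope) indices are i = 4, i = 3, i = 2, i = 1, i = 0.
Intersections between consecutive envelope lines give the roots: for adjacent envelope indices i < j the intersection is x = (a_i − a_j) / (j − i). Reading off the sorted break points: {-6, -4, -2, 2}.
Verification: at each break x_0, at least two indices attain the minimum of min_i(a_i + i · x_0).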